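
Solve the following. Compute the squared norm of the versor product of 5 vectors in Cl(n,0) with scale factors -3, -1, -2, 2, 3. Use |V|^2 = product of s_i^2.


Each vector v_i has |v_i|^2 = s_i^2
Squared scales: (-3)^2 = 9, (-1)^2 = 1, (-2)^2 = 4, 2^2 = 4, 3^2 = 9
|V|^2 = 9 * 1 * 4 * 4 * 9
= 1296


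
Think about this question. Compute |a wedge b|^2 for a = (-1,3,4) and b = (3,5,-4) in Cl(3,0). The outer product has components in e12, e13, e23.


a wedge b = (a1*b2 - a2*b1)*e12 + (a1*b3 - a3*b1)*e13 + (a2*b3 - a3*b2)*e23
e12 coeff: (-1)*5 - 3*3 = -5 - 9 = -14
e13 coeff: (-1)*(-4) - 4*3 = 4 - 12 = -8
e23 coeff: 3*(-4) - 4*5 = -12 - 20 = -32
|a wedge b|^2 = (-14)^2 + (-8)^2 + (-32)^2
= 196 + 64 + 1024
= 1284


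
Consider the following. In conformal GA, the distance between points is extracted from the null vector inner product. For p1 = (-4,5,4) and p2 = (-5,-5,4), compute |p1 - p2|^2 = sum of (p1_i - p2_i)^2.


p1 - p2 = (1, 10, 0)
|p1 - p2|^2 = 1^2 + 10^2 + 0^2
= 1 + 100 + 0
= 101


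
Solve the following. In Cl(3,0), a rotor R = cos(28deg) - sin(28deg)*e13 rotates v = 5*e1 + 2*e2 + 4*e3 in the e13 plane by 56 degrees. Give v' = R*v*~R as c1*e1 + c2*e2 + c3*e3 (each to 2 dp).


Rotor R = cos(28deg) - sin(28deg)*e13
Rotation angle theta = 2 * 28 = 56 degrees in the e13 plane (e1 -> e3).
The component perpendicular to the plane (e2) is invariant: v'_2 = v2 = 2.00
cos(56deg) = 0.5592, sin(56deg) = 0.8290
v'_1 = v1*cos(theta) - v3*sin(theta) = 5*0.5592 - 4*0.8290 = -0.52
v'_3 = v1*sin(theta) + v3*cos(theta) = 5*0.8290 + 4*0.5592 = 6.38
v' = -0.52*e1 + 2.00*e2 + 6.38*e3


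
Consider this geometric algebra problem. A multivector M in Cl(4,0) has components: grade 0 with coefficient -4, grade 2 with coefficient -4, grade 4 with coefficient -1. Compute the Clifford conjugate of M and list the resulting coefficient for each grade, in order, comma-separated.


Clifford conjugate sign for grade k: (-1)^(k(k+1)/2)
Grade 0: (-1)^(0*1/2) = (-1)^0 = 1, coeff -4 -> -4
Grade 2: (-1)^(2*3/2) = (-1)^3 = -1, coeff -4 -> 4
Grade 4: (-1)^(4*5/2) = (-1)^10 = 1, coeff -1 -> -1
Conjugated coefficients: -4, 4, -1


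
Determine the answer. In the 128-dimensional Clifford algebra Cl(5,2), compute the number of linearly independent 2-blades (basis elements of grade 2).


Number of grade-k basis blades in Cl(p,q) with n = p + q is C(n, k).
n = 5 + 2 = 7
C(7, 2) = 7! / (2! * 5!)
= 5040 / (2 * 120)
= 21


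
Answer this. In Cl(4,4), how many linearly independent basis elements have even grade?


Even subalgebra dimension = 2^(n-1)
n = 4 + 4 = 8
2^(8 - 1) = 2^7 = 128
Verification: sum of C(8,k) for even k = 1 + 28 + 70 + 28 + 1 = 128
Result = 128


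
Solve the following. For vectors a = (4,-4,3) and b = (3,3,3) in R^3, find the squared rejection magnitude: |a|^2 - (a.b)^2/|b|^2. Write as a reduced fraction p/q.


|a|^2 = 4^2 + (-4)^2 + 3^2 = 41
|b|^2 = 3^2 + 3^2 + 3^2 = 27
a . b = 4*3 + (-4)*3 + 3*3 = 9
(a.b)^2 = 9^2 = 81
|rej|^2 = 41 - 81/27
= (1107 - 81)/27
= 1026/27
In lowest terms: 38/1


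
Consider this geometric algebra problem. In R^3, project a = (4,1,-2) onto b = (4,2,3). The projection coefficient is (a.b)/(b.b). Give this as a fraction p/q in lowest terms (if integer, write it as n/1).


Projection coefficient = (a . b) / (b . b)
a . b = 4*4 + 1*2 + (-2)*3
= 16 + 2 + (-6) = 12
b . b = 4^2 + 2^2 + 3^2
= 16 + 4 + 9 = 29
Coefficient = 12/29
In lowest terms: 12/29


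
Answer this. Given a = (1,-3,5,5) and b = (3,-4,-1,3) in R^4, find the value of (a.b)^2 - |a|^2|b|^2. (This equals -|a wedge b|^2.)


a . b = 1*3 + (-3)*(-4) + 5*(-1) + 5*3
= 3 + 12 + (-5) + 15 = 25
|a|^2 = 1^2 + (-3)^2 + 5^2 + 5^2 = 60
|b|^2 = 3^2 + (-4)^2 + (-1)^2 + 3^2 = 35
(a.b)^2 = 25^2 = 625
|a|^2 * |b|^2 = 60 * 35 = 2100
Result = 625 - 2100 = -1475


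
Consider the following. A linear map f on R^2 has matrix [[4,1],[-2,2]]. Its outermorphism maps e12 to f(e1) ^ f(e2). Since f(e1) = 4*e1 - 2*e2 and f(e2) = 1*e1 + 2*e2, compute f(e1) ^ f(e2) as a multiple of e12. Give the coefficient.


The outermorphism of a linear map f sends e1^e2 to f(e1)^f(e2).
f(e1) = 4*e1 - 2*e2
f(e2) = 1*e1 + 2*e2
f(e1) ^ f(e2) = (4*e1 - 2*e2) ^ (1*e1 + 2*e2)
= 4*2*e12 + (-2)*1*e21
= (8 - (-2))*e12
= 10*e12
Coefficient = 10


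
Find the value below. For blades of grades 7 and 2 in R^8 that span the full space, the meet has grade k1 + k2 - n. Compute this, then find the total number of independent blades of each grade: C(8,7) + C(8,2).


Meet grade = grade(A) + grade(B) - n
= 7 + 2 - 8 = 1
C(8,7) = 8
C(8,2) = 28
dim_A + dim_B = 8 + 28 = 36


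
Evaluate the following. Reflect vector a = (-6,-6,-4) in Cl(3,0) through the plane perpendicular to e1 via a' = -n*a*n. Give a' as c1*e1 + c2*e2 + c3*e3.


Reflection formula: a' = -n*a*n, with n = e1 (unit vector, n^2 = 1).
For reflection through hyperplane perp to e1:
The component along e1 flips sign, others stay.
a = (-6, -6, -4)
a' = (6, -6, -4)
a' = 6*e1 - 6*e2 - 4*e3


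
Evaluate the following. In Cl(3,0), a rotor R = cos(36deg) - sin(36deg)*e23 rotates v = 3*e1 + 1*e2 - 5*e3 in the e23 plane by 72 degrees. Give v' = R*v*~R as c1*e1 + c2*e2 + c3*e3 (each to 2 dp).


Rotor R = cos(36deg) - sin(36deg)*e23
Rotation angle theta = 2 * 36 = 72 degrees in the e23 plane (e2 -> e3).
The component perpendicular to the plane (e1) is invariant: v'_1 = v1 = 3.00
cos(72deg) = 0.3090, sin(72deg) = 0.9511
v'_2 = v2*cos(theta) - v3*sin(theta) = 1*0.3090 - (-5)*0.9511 = 5.06
v'_3 = v2*sin(theta) + v3*cos(theta) = 1*0.9511 + (-5)*0.3090 = -0.59
v' = 3.00*e1 + 5.06*e2 - 0.59*e3


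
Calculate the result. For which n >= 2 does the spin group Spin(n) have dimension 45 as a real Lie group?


dim Spin(n) = dim so(n) = n(n-1)/2.
Solve n(n-1)/2 = 45, i.e. n^2 - n - 90 = 0.
Discriminant = 1 + 8*45 = 361
n = (1 + sqrt(361))/2 = (1 + 19)/2 = 10


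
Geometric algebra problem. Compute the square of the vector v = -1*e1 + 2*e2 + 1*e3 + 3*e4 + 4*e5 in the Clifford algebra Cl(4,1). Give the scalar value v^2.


v^2 = sum of c_i^2 * e_i^2
Positive signature terms (e_i^2 = +1): (-1)^2 + 2^2 + 1^2 + 3^2 = 15
Negative signature terms (e_j^2 = -1): 4^2 = 16
v^2 = 15 - 16 = -1


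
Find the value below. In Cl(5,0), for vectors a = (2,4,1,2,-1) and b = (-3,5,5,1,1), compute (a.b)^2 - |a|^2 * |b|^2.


a . b = 2*(-3) + 4*5 + 1*5 + 2*1 + (-1)*1
= -6 + 20 + 5 + 2 + (-1) = 20
|a|^2 = 2^2 + 4^2 + 1^2 + 2^2 + (-1)^2 = 26
|b|^2 = (-3)^2 + 5^2 + 5^2 + 1^2 + 1^2 = 61
(a.b)^2 = 20^2 = 400
|a|^2 * |b|^2 = 26 * 61 = 1586
Result = 400 - 1586 = -1186


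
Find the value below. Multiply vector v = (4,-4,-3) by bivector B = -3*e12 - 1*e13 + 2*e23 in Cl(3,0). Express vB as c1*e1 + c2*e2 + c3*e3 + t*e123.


vB has grade-1 (vector) and grade-3 (trivector) parts: vB = (v _| B) + (v ^ B).
Vector part <vB>_1:
  e1: -v2*b12 - v3*b13 = -(-4)*(-3) - (-3)*(-1) = -15
  e2: v1*b12 - v3*b23 = (4)*(-3) - (-3)*(2) = -6
  e3: v1*b13 + v2*b23 = (4)*(-1) + (-4)*(2) = -12
Trivector part <vB>_3:
  e123: v1*b23 - v2*b13 + v3*b12 = (4)*(2) - (-4)*(-1) + (-3)*(-3) = 13
vB = -15*e1 - 6*e2 - 12*e3 + 13*e123


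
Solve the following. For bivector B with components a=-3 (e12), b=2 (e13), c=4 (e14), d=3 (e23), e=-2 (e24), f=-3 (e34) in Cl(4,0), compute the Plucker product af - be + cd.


Plucker relation: af - be + cd
a*f = (-3)*(-3) = 9
b*e = 2*(-2) = -4
c*d = 4*3 = 12
af - be + cd = 9 - (-4) + 12
= 25


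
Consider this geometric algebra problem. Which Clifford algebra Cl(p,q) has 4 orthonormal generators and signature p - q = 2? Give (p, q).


We need p + q = 4 and p - q = 2.
Adding: 2p = 4 + 2 = 6, so p = 3.
Then q = 4 - 3 = 1.
(p, q) = (3, 1)


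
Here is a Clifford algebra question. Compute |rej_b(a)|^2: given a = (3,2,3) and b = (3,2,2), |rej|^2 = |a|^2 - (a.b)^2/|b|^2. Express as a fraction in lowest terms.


|a|^2 = 3^2 + 2^2 + 3^2 = 22
|b|^2 = 3^2 + 2^2 + 2^2 = 17
a . b = 3*3 + 2*2 + 3*2 = 19
(a.b)^2 = 19^2 = 361
|rej|^2 = 22 - 361/17
= (374 - 361)/17
= 13/17
In lowest terms: 13/17


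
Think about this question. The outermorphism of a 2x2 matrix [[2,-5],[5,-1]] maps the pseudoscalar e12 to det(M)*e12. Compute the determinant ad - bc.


The outermorphism of a linear map f sends e1^e2 to f(e1)^f(e2).
f(e1) = 2*e1 + 5*e2
f(e2) = -5*e1 - 1*e2
f(e1) ^ f(e2) = (2*e1 + 5*e2) ^ (-5*e1 - 1*e2)
= 2*(-1)*e12 + 5*(-5)*e21
= (-2 - (-25))*e12
= 23*e12
Coefficient = 23


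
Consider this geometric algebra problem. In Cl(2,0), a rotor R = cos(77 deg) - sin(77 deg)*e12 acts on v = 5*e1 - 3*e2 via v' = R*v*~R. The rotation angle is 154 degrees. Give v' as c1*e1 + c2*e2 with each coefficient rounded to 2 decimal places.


Rotor R = cos(77deg) - sin(77deg)*e12
Rotation angle theta = 2 * 77 = 154 degrees
v' = R*v*~R rotates v by theta.
cos(154deg) = -0.8988, sin(154deg) = 0.4384
v'_1 = 5*cos(154deg) - (-3)*sin(154deg)
= 5*(-0.8988) - (-3)*0.4384
= -3.18
v'_2 = 5*sin(154deg) + (-3)*cos(154deg)
= 5*0.4384 + (-3)*(-0.8988)
= 4.89
v' = -3.18*e1 + 4.89*e2


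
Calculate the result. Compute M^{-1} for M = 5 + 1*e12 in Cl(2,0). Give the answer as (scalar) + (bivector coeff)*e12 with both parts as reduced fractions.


M = 5 + 1*e12, where e12^2 = -1.
Since M commutes with its reverse ~M = a - b*e12, M * ~M = a^2 - b^2*e12^2 = a^2 + b^2.
So M^{-1} = ~M / (a^2 + b^2) = (a - b*e12)/(a^2 + b^2).
a^2 + b^2 = 25 + 1 = 26
Scalar part = 5/26 = 5/26
Bivector coeff = -1/26 = -1/26
M^{-1} = 5/26 - 1/26*e12


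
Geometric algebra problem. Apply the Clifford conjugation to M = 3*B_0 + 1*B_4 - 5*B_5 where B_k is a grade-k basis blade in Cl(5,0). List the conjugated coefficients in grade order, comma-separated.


Clifford conjugate sign for grade k: (-1)^(k(k+1)/2)
Grade 0: (-1)^(0*1/2) = (-1)^0 = 1, coeff 3 -> 3
Grade 4: (-1)^(4*5/2) = (-1)^10 = 1, coeff 1 -> 1
Grade 5: (-1)^(5*6/2) = (-1)^15 = -1, coeff -5 -> 5
Conjugated coefficients: 3, 1, 5


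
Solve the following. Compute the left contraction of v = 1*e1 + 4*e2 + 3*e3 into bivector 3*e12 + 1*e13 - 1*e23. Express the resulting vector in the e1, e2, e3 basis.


Left contraction v _| B = <vB>_1 (grade-1 part of the geometric product vB).
Using e1_|e12 = e2, e2_|e12 = -e1, e1_|e13 = e3, e3_|e13 = -e1, e2_|e23 = e3, e3_|e23 = -e2:
e1 coeff: -v2*b12 - v3*b13 = -(4)*(3) - (3)*(1) = -15
e2 coeff: v1*b12 - v3*b23 = (1)*(3) - (3)*(-1) = 6
e3 coeff: v1*b13 + v2*b23 = (1)*(1) + (4)*(-1) = -3
v _| B = -15*e1 + 6*e2 - 3*e3


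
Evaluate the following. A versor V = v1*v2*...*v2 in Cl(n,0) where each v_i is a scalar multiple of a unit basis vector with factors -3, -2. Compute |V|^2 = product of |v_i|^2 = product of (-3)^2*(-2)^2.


Each vector v_i has |v_i|^2 = s_i^2
Squared scales: (-3)^2 = 9, (-2)^2 = 4
|V|^2 = 9 * 4
= 36


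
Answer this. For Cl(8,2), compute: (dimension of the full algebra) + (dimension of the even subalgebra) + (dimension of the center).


n = 8 + 2 = 10
Total dim = 2^10 = 1024
Even subalgebra dim = 2^9 = 512
n is even, so center dim = 1
Sum = 1024 + 512 + 1 = 1537


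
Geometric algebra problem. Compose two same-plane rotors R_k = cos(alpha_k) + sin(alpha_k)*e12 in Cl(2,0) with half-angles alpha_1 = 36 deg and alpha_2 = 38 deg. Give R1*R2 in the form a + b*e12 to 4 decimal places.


Same-plane rotors commute and their half-angles add:
R1*R2 = cos(a1 + a2) + sin(a1 + a2)*e12.
a1 + a2 = 36 + 38 = 74 deg
cos(74 deg) = 0.2756
sin(74 deg) = 0.9613
R1*R2 = 0.2756 + 0.9613*e12


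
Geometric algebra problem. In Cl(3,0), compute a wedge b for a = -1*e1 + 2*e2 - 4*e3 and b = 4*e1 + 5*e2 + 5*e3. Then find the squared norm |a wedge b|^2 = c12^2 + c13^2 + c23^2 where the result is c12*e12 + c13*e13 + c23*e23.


a wedge b = (a1*b2 - a2*b1)*e12 + (a1*b3 - a3*b1)*e13 + (a2*b3 - a3*b2)*e23
e12 coeff: (-1)*5 - 2*4 = -5 - 8 = -13
e13 coeff: (-1)*5 - (-4)*4 = -5 - (-16) = 11
e23 coeff: 2*5 - (-4)*5 = 10 - (-20) = 30
|a wedge b|^2 = (-13)^2 + 11^2 + 30^2
= 169 + 121 + 900
= 1190


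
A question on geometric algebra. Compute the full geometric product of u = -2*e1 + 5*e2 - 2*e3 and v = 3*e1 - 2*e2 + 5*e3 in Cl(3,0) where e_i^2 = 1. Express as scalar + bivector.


In Cl(3,0): e_i^2 = 1, e_ie_j = -e_je_i for i != j.
Scalar part = u . v = (-2)*3 + 5*(-2) + (-2)*5
= -6 + (-10) + (-10) = -26
e12 coeff = (-2)*(-2) - 5*3 = 4 - 15 = -11
e13 coeff = (-2)*5 - (-2)*3 = -10 - (-6) = -4
e23 coeff = 5*5 - (-2)*(-2) = 25 - 4 = 21
uv = -26 - 11*e12 - 4*e13 + 21*e23


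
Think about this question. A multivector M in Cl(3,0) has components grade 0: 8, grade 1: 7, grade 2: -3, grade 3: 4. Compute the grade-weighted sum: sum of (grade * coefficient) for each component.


Grade-weighted sum = sum of grade_k * coefficient_k
0*8 = 0
1*7 = 7
2*(-3) = -6
3*4 = 12
Total = 0 + 7 + (-6) + 12 = 13


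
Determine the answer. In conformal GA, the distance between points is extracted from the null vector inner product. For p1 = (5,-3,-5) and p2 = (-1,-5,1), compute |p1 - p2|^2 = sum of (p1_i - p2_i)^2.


p1 - p2 = (6, 2, -6)
|p1 - p2|^2 = 6^2 + 2^2 + (-6)^2
= 36 + 4 + 36
= 76


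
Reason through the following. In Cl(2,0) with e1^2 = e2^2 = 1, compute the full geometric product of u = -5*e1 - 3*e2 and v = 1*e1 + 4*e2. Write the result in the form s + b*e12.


Expand: (-5*e1 - 3*e2)(1*e1 + 4*e2)
= (-5)*1*e1e1 + (-5)*4*e1e2 + (-3)*1*e2e1 + (-3)*4*e2e2
Using e1^2 = e2^2 = 1, e2e1 = -e1e2:
Scalar part s = (-5)*1 + (-3)*4 = -5 + (-12) = -17
Bivector part b = (-5)*4 - (-3)*1 = -20 - (-3) = -17
uv = -17 - 17*e12


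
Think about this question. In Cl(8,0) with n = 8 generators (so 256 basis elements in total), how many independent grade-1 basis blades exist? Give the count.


Number of grade-k basis blades in Cl(p,q) with n = p + q is C(n, k).
n = 8 + 0 = 8
C(8, 1) = 8! / (1! * 7!)
= 40320 / (1 * 5040)
= 8


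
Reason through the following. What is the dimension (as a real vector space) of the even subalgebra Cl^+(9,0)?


Even subalgebra dimension = 2^(n-1)
n = 9 + 0 = 9
2^(9 - 1) = 2^8 = 256
Verification: sum of C(9,k) for even k = 1 + 36 + 126 + 84 + 9 = 256
Result = 256


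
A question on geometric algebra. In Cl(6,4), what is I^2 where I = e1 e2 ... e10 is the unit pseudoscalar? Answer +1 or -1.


The pseudoscalar I = e1...e_n (product of all n generators) of Cl(p,q) satisfies I^2 = (-1)^(q + n(n-1)/2).
p = 6, q = 4, n = p + q = 10
n(n-1)/2 = 10 * 9 / 2 = 45
Exponent = q + n(n-1)/2 = 4 + 45 = 49
I^2 = (-1)^49 = -1


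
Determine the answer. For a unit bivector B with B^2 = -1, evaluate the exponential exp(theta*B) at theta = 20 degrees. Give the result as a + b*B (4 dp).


For a unit bivector B with B^2 = -1, the exponential series gives
e^(theta*B) = cos(theta) + sin(theta)*B (the GA analogue of Euler's formula).
theta = 20 degrees = 0.349066 rad
cos(20 deg) = 0.9397
sin(20 deg) = 0.3420
exp(theta*B) = 0.9397 + 0.3420*B


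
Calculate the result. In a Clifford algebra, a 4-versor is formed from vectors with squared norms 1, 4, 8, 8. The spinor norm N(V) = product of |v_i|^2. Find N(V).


Spinor norm N(V) = |v1|^2 * |v2|^2 * ... * |v4|^2
= 1 * 4 * 8 * 8
Running product: 1, 4, 32, 256
N(V) = 256


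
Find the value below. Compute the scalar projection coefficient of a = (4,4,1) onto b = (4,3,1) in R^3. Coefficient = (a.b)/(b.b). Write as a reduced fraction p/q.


Projection coefficient = (a . b) / (b . b)
a . b = 4*4 + 4*3 + 1*1
= 16 + 12 + 1 = 29
b . b = 4^2 + 3^2 + 1^2
= 16 + 9 + 1 = 26
Coefficient = 29/26
In lowest terms: 29/26


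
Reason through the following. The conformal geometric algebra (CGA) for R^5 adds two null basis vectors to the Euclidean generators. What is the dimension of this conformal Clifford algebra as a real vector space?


The conformal model of R^5 uses Cl(6,1): the 5 Euclidean generators plus two extra orthogonal generators e+ (e+^2 = +1) and e- (e-^2 = -1), from which the null vectors e0, einf are built.
Number of generators m = 5 + 2 = 7.
dim Cl(p,q) = 2^m = 2^7 = 128


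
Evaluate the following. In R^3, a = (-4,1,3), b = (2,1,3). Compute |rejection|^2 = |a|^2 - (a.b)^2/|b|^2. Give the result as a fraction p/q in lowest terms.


|a|^2 = (-4)^2 + 1^2 + 3^2 = 26
|b|^2 = 2^2 + 1^2 + 3^2 = 14
a . b = (-4)*2 + 1*1 + 3*3 = 2
(a.b)^2 = 2^2 = 4
|rej|^2 = 26 - 4/14
= (364 - 4)/14
= 360/14
In lowest terms: 180/7


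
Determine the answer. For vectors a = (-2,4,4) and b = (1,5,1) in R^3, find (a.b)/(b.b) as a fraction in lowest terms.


Projection coefficient = (a . b) / (b . b)
a . b = (-2)*1 + 4*5 + 4*1
= -2 + 20 + 4 = 22
b . b = 1^2 + 5^2 + 1^2
= 1 + 25 + 1 = 27
Coefficient = 22/27
In lowest terms: 22/27


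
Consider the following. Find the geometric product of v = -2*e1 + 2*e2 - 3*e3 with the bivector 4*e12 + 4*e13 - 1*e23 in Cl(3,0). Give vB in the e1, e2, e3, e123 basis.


vB has grade-1 (vector) and grade-3 (trivector) parts: vB = (v _| B) + (v ^ B).
Vector part <vB>_1:
  e1: -v2*b12 - v3*b13 = -(2)*(4) - (-3)*(4) = 4
  e2: v1*b12 - v3*b23 = (-2)*(4) - (-3)*(-1) = -11
  e3: v1*b13 + v2*b23 = (-2)*(4) + (2)*(-1) = -10
Trivector part <vB>_3:
  e123: v1*b23 - v2*b13 + v3*b12 = (-2)*(-1) - (2)*(4) + (-3)*(4) = -18
vB = 4*e1 - 11*e2 - 10*e3 - 18*e123


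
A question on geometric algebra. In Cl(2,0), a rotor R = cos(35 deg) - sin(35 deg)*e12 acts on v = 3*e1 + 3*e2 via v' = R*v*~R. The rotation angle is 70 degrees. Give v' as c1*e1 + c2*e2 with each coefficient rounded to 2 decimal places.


Rotor R = cos(35deg) - sin(35deg)*e12
Rotation angle theta = 2 * 35 = 70 degrees
v' = R*v*~R rotates v by theta.
cos(70deg) = 0.3420, sin(70deg) = 0.9397
v'_1 = 3*cos(70deg) - 3*sin(70deg)
= 3*0.3420 - 3*0.9397
= -1.79
v'_2 = 3*sin(70deg) + 3*cos(70deg)
= 3*0.9397 + 3*0.3420
= 3.85
v' = -1.79*e1 + 3.85*e2


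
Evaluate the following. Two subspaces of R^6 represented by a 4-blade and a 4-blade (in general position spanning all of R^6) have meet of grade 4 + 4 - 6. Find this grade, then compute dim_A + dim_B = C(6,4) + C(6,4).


Meet grade = grade(A) + grade(B) - n
= 4 + 4 - 6 = 2
C(6,4) = 15
C(6,4) = 15
dim_A + dim_B = 15 + 15 = 30


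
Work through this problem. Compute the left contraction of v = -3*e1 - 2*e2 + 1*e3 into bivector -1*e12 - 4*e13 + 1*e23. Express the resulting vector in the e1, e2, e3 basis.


Left contraction v _| B = <vB>_1 (grade-1 part of the geometric product vB).
Using e1_|e12 = e2, e2_|e12 = -e1, e1_|e13 = e3, e3_|e13 = -e1, e2_|e23 = e3, e3_|e23 = -e2:
e1 coeff: -v2*b12 - v3*b13 = -(-2)*(-1) - (1)*(-4) = 2
e2 coeff: v1*b12 - v3*b23 = (-3)*(-1) - (1)*(1) = 2
e3 coeff: v1*b13 + v2*b23 = (-3)*(-4) + (-2)*(1) = 10
v _| B = 2*e1 + 2*e2 + 10*e3


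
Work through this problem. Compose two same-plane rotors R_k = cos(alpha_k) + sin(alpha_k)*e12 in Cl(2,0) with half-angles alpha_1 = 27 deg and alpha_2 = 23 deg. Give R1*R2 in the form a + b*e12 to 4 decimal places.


Same-plane rotors commute and their half-angles add:
R1*R2 = cos(a1 + a2) + sin(a1 + a2)*e12.
a1 + a2 = 27 + 23 = 50 deg
cos(50 deg) = 0.6428
sin(50 deg) = 0.7660
R1*R2 = 0.6428 + 0.7660*e12


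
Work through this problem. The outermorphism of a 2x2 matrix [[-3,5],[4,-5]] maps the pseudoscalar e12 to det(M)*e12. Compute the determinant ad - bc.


The outermorphism of a linear map f sends e1^e2 to f(e1)^f(e2).
f(e1) = -3*e1 + 4*e2
f(e2) = 5*e1 - 5*e2
f(e1) ^ f(e2) = (-3*e1 + 4*e2) ^ (5*e1 - 5*e2)
= (-3)*(-5)*e12 + 4*5*e21
= (15 - 20)*e12
= -5*e12
Coefficient = -5


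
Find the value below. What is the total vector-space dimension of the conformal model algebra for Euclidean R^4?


The conformal model of R^4 uses Cl(5,1): the 4 Euclidean generators plus two extra orthogonal generators e+ (e+^2 = +1) and e- (e-^2 = -1), from which the null vectors e0, einf are built.
Number of generators m = 4 + 2 = 6.
dim Cl(p,q) = 2^m = 2^6 = 64


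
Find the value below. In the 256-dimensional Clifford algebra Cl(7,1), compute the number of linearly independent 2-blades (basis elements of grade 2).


Number of grade-k basis blades in Cl(p,q) with n = p + q is C(n, k).
n = 7 + 1 = 8
C(8, 2) = 8! / (2! * 6!)
= 40320 / (2 * 720)
= 28


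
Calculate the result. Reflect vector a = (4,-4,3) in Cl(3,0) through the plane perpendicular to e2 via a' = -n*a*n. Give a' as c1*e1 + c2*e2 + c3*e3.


Reflection formula: a' = -n*a*n, with n = e2 (unit vector, n^2 = 1).
For reflection through hyperplane perp to e2:
The component along e2 flips sign, others stay.
a = (4, -4, 3)
a' = (4, 4, 3)
a' = 4*e1 + 4*e2 + 3*e3


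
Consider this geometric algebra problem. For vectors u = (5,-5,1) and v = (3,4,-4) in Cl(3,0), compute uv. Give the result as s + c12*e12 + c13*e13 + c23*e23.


In Cl(3,0): e_i^2 = 1, e_ie_j = -e_je_i for i != j.
Scalar part = u . v = 5*3 + (-5)*4 + 1*(-4)
= 15 + (-20) + (-4) = -9
e12 coeff = 5*4 - (-5)*3 = 20 - (-15) = 35
e13 coeff = 5*(-4) - 1*3 = -20 - 3 = -23
e23 coeff = (-5)*(-4) - 1*4 = 20 - 4 = 16
uv = -9 + 35*e12 - 23*e13 + 16*e23


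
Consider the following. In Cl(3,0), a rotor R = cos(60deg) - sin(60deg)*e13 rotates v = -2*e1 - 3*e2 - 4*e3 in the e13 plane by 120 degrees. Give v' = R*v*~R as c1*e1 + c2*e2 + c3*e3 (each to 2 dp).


Rotor R = cos(60deg) - sin(60deg)*e13
Rotation angle theta = 2 * 60 = 120 degrees in the e13 plane (e1 -> e3).
The component perpendicular to the plane (e2) is invariant: v'_2 = v2 = -3.00
cos(120deg) = -0.5000, sin(120deg) = 0.8660
v'_1 = v1*cos(theta) - v3*sin(theta) = -2*(-0.5000) - (-4)*0.8660 = 4.46
v'_3 = v1*sin(theta) + v3*cos(theta) = -2*0.8660 + (-4)*(-0.5000) = 0.27
v' = 4.46*e1 - 3.00*e2 + 0.27*e3


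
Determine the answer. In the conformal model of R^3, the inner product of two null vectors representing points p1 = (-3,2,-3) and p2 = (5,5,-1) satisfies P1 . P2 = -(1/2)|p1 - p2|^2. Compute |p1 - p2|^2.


p1 - p2 = (-8, -3, -2)
|p1 - p2|^2 = (-8)^2 + (-3)^2 + (-2)^2
= 64 + 9 + 4
= 77


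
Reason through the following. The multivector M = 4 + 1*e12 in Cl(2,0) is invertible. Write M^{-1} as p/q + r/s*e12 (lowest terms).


M = 4 + 1*e12, where e12^2 = -1.
Since M commutes with its reverse ~M = a - b*e12, M * ~M = a^2 - b^2*e12^2 = a^2 + b^2.
So M^{-1} = ~M / (a^2 + b^2) = (a - b*e12)/(a^2 + b^2).
a^2 + b^2 = 16 + 1 = 17
Scalar part = 4/17 = 4/17
Bivector coeff = -1/17 = -1/17
M^{-1} = 4/17 - 1/17*e12


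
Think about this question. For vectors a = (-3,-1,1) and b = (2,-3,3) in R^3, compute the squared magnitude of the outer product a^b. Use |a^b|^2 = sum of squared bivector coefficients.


a wedge b = (a1*b2 - a2*b1)*e12 + (a1*b3 - a3*b1)*e13 + (a2*b3 - a3*b2)*e23
e12 coeff: (-3)*(-3) - (-1)*2 = 9 - (-2) = 11
e13 coeff: (-3)*3 - 1*2 = -9 - 2 = -11
e23 coeff: (-1)*3 - 1*(-3) = -3 - (-3) = 0
|a wedge b|^2 = 11^2 + (-11)^2 + 0^2
= 121 + 121 + 0
= 242


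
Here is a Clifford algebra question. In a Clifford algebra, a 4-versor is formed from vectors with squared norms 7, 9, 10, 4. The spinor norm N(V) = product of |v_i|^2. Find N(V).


Spinor norm N(V) = |v1|^2 * |v2|^2 * ... * |v4|^2
= 7 * 9 * 10 * 4
Running product: 7, 63, 630, 2520
N(V) = 2520


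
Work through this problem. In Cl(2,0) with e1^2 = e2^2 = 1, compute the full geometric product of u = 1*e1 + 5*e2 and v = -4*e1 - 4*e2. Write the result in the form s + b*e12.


Expand: (1*e1 + 5*e2)(-4*e1 - 4*e2)
= 1*(-4)*e1e1 + 1*(-4)*e1e2 + 5*(-4)*e2e1 + 5*(-4)*e2e2
Using e1^2 = e2^2 = 1, e2e1 = -e1e2:
Scalar part s = 1*(-4) + 5*(-4) = -4 + (-20) = -24
Bivector part b = 1*(-4) - 5*(-4) = -4 - (-20) = 16
uv = -24 + 16*e12


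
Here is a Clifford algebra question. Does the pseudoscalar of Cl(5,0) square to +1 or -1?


The pseudoscalar I = e1...e_n (product of all n generators) of Cl(p,q) satisfies I^2 = (-1)^(q + n(n-1)/2).
p = 5, q = 0, n = p + q = 5
n(n-1)/2 = 5 * 4 / 2 = 10
Exponent = q + n(n-1)/2 = 0 + 10 = 10
I^2 = (-1)^10 = +1


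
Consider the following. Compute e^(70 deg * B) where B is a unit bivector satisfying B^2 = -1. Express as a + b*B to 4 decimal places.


For a unit bivector B with B^2 = -1, the exponential series gives
e^(theta*B) = cos(theta) + sin(theta)*B (the GA analogue of Euler's formula).
theta = 70 degrees = 1.22173 rad
cos(70 deg) = 0.3420
sin(70 deg) = 0.9397
exp(theta*B) = 0.3420 + 0.9397*B


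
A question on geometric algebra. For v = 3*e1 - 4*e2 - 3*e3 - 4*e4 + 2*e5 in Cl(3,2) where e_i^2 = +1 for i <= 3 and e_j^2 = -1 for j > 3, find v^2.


v^2 = sum of c_i^2 * e_i^2
Positive signature terms (e_i^2 = +1): 3^2 + (-4)^2 + (-3)^2 = 34
Negative signature terms (e_j^2 = -1): (-4)^2 + 2^2 = 20
v^2 = 34 - 20 = 14


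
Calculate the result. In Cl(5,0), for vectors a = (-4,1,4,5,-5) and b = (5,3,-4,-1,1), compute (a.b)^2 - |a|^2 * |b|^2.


a . b = (-4)*5 + 1*3 + 4*(-4) + 5*(-1) + (-5)*1
= -20 + 3 + (-16) + (-5) + (-5) = -43
|a|^2 = (-4)^2 + 1^2 + 4^2 + 5^2 + (-5)^2 = 83
|b|^2 = 5^2 + 3^2 + (-4)^2 + (-1)^2 + 1^2 = 52
(a.b)^2 = (-43)^2 = 1849
|a|^2 * |b|^2 = 83 * 52 = 4316
Result = 1849 - 4316 = -2467


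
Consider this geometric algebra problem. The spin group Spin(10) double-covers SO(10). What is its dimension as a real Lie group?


Spin(n) double-covers SO(n); both have Lie algebra so(n) of dimension n(n-1)/2.
n = 10
n(n-1) = 10 * 9 = 90
dim Spin(10) = 90/2 = 45


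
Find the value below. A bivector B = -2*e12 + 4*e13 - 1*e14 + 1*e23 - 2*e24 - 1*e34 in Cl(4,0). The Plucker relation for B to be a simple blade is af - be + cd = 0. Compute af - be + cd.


Plucker relation: af - be + cd
a*f = (-2)*(-1) = 2
b*e = 4*(-2) = -8
c*d = (-1)*1 = -1
af - be + cd = 2 - (-8) + (-1)
= 9


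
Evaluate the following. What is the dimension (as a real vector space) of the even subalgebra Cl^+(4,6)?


Even subalgebra dimension = 2^(n-1)
n = 4 + 6 = 10
2^(10 - 1) = 2^9 = 512
Verification: sum of C(10,k) for even k = 1 + 45 + 210 + 210 + 45 + 1 = 512
Result = 512


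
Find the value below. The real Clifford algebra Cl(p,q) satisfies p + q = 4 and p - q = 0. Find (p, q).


We need p + q = 4 and p - q = 0.
Adding: 2p = 4 + 0 = 4, so p = 2.
Then q = 4 - 2 = 2.
(p, q) = (2, 2)


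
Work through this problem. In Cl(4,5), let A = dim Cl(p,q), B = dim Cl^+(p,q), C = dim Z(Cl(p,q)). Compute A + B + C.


n = 4 + 5 = 9
Total dim = 2^9 = 512
Even subalgebra dim = 2^8 = 256
n is odd, so center dim = 2
Sum = 512 + 256 + 2 = 770


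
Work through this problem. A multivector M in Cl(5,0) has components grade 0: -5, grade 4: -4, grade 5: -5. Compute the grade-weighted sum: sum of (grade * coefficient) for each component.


Grade-weighted sum = sum of grade_k * coefficient_k
0*(-5) = 0
4*(-4) = -16
5*(-5) = -25
Total = 0 + (-16) + (-25) = -41


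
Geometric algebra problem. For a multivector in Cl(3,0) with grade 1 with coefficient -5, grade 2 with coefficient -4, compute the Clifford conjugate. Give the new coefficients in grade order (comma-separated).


Clifford conjugate sign for grade k: (-1)^(k(k+1)/2)
Grade 1: (-1)^(1*2/2) = (-1)^1 = -1, coeff -5 -> 5
Grade 2: (-1)^(2*3/2) = (-1)^3 = -1, coeff -4 -> 4
Conjugated coefficients: 5, 4


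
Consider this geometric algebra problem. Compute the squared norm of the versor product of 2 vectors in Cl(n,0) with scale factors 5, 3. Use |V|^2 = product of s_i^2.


Each vector v_i has |v_i|^2 = s_i^2
Squared scales: 5^2 = 25, 3^2 = 9
|V|^2 = 25 * 9
= 225


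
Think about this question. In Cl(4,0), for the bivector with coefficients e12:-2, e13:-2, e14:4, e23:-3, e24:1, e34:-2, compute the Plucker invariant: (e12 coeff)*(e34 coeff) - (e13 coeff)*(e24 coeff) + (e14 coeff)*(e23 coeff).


Plucker relation: af - be + cd
a*f = (-2)*(-2) = 4
b*e = (-2)*1 = -2
c*d = 4*(-3) = -12
af - be + cd = 4 - (-2) + (-12)
= -6


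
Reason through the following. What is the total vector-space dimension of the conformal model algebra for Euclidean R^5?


The conformal model of R^5 uses Cl(6,1): the 5 Euclidean generators plus two extra orthogonal generators e+ (e+^2 = +1) and e- (e-^2 = -1), from which the null vectors e0, einf are built.
Number of generators m = 5 + 2 = 7.
dim Cl(p,q) = 2^m = 2^7 = 128


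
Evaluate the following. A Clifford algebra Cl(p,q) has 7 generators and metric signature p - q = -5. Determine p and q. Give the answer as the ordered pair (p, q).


We need p + q = 7 and p - q = -5.
Adding: 2p = 7 + (-5) = 2, so p = 1.
Then q = 7 - 1 = 6.
(p, q) = (1, 6)


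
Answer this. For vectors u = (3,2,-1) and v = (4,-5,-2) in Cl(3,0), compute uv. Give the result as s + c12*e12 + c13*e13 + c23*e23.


In Cl(3,0): e_i^2 = 1, e_ie_j = -e_je_i for i != j.
Scalar part = u . v = 3*4 + 2*(-5) + (-1)*(-2)
= 12 + (-10) + 2 = 4
e12 coeff = 3*(-5) - 2*4 = -15 - 8 = -23
e13 coeff = 3*(-2) - (-1)*4 = -6 - (-4) = -2
e23 coeff = 2*(-2) - (-1)*(-5) = -4 - 5 = -9
uv = 4 - 23*e12 - 2*e13 - 9*e23


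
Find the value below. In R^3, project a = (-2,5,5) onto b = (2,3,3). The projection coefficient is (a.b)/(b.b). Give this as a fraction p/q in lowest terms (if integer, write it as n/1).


Projection coefficient = (a . b) / (b . b)
a . b = (-2)*2 + 5*3 + 5*3
= -4 + 15 + 15 = 26
b . b = 2^2 + 3^2 + 3^2
= 4 + 9 + 9 = 22
Coefficient = 26/22
In lowest terms: 13/11


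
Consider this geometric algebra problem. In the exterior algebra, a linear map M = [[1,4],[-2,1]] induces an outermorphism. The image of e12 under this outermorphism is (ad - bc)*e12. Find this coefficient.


The outermorphism of a linear map f sends e1^e2 to f(e1)^f(e2).
f(e1) = 1*e1 - 2*e2
f(e2) = 4*e1 + 1*e2
f(e1) ^ f(e2) = (1*e1 - 2*e2) ^ (4*e1 + 1*e2)
= 1*1*e12 + (-2)*4*e21
= (1 - (-8))*e12
= 9*e12
Coefficient = 9


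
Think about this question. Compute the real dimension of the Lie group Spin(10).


Spin(n) double-covers SO(n); both have Lie algebra so(n) of dimension n(n-1)/2.
n = 10
n(n-1) = 10 * 9 = 90
dim Spin(10) = 90/2 = 45


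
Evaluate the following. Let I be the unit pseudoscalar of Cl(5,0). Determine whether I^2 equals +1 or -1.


The pseudoscalar I = e1...e_n (product of all n generators) of Cl(p,q) satisfies I^2 = (-1)^(q + n(n-1)/2).
p = 5, q = 0, n = p + q = 5
n(n-1)/2 = 5 * 4 / 2 = 10
Exponent = q + n(n-1)/2 = 0 + 10 = 10
I^2 = (-1)^10 = +1


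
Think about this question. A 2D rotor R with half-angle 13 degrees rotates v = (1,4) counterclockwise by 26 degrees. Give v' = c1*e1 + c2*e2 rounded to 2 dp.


Rotor R = cos(13deg) - sin(13deg)*e12
Rotation angle theta = 2 * 13 = 26 degrees
v' = R*v*~R rotates v by theta.
cos(26deg) = 0.8988, sin(26deg) = 0.4384
v'_1 = 1*cos(26deg) - 4*sin(26deg)
= 1*0.8988 - 4*0.4384
= -0.85
v'_2 = 1*sin(26deg) + 4*cos(26deg)
= 1*0.4384 + 4*0.8988
= 4.03
v' = -0.85*e1 + 4.03*e2


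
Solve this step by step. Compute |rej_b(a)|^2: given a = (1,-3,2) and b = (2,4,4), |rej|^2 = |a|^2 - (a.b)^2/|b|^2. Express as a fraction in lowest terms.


|a|^2 = 1^2 + (-3)^2 + 2^2 = 14
|b|^2 = 2^2 + 4^2 + 4^2 = 36
a . b = 1*2 + (-3)*4 + 2*4 = -2
(a.b)^2 = (-2)^2 = 4
|rej|^2 = 14 - 4/36
= (504 - 4)/36
= 500/36
In lowest terms: 125/9


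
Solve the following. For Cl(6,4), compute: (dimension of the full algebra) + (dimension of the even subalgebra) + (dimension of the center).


n = 6 + 4 = 10
Total dim = 2^10 = 1024
Even subalgebra dim = 2^9 = 512
n is even, so center dim = 1
Sum = 1024 + 512 + 1 = 1537


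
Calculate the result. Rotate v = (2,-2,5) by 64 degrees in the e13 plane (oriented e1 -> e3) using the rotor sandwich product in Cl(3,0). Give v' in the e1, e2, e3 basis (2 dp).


Rotor R = cos(32deg) - sin(32deg)*e13
Rotation angle theta = 2 * 32 = 64 degrees in the e13 plane (e1 -> e3).
The component perpendicular to the plane (e2) is invariant: v'_2 = v2 = -2.00
cos(64deg) = 0.4384, sin(64deg) = 0.8988
v'_1 = v1*cos(theta) - v3*sin(theta) = 2*0.4384 - 5*0.8988 = -3.62
v'_3 = v1*sin(theta) + v3*cos(theta) = 2*0.8988 + 5*0.4384 = 3.99
v' = -3.62*e1 - 2.00*e2 + 3.99*e3


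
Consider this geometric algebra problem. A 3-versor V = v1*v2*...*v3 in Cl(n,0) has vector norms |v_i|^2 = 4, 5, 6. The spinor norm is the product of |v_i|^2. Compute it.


Spinor norm N(V) = |v1|^2 * |v2|^2 * ... * |v3|^2
= 4 * 5 * 6
Running product: 4, 20, 120
N(V) = 120


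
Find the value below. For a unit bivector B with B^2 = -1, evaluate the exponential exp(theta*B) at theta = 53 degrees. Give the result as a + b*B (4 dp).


For a unit bivector B with B^2 = -1, the exponential series gives
e^(theta*B) = cos(theta) + sin(theta)*B (the GA analogue of Euler's formula).
theta = 53 degrees = 0.925025 rad
cos(53 deg) = 0.6018
sin(53 deg) = 0.7986
exp(theta*B) = 0.6018 + 0.7986*B


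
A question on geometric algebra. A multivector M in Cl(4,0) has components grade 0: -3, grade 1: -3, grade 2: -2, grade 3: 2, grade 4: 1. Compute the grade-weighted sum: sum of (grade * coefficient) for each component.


Grade-weighted sum = sum of grade_k * coefficient_k
0*(-3) = 0
1*(-3) = -3
2*(-2) = -4
3*2 = 6
4*1 = 4
Total = 0 + (-3) + (-4) + 6 + 4 = 3


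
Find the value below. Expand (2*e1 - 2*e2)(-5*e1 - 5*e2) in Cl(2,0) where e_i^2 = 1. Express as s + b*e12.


Expand: (2*e1 - 2*e2)(-5*e1 - 5*e2)
= 2*(-5)*e1e1 + 2*(-5)*e1e2 + (-2)*(-5)*e2e1 + (-2)*(-5)*e2e2
Using e1^2 = e2^2 = 1, e2e1 = -e1e2:
Scalar part s = 2*(-5) + (-2)*(-5) = -10 + 10 = 0
Bivector part b = 2*(-5) - (-2)*(-5) = -10 - 10 = -20
uv = 0 - 20*e12


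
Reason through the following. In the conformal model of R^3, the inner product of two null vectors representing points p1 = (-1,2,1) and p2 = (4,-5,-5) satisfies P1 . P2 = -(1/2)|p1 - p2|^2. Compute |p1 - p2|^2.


p1 - p2 = (-5, 7, 6)
|p1 - p2|^2 = (-5)^2 + 7^2 + 6^2
= 25 + 49 + 36
= 110


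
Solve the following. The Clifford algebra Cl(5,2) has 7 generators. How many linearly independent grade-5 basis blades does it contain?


Number of grade-k basis blades in Cl(p,q) with n = p + q is C(n, k).
n = 5 + 2 = 7
C(7, 5) = 7! / (5! * 2!)
= 5040 / (120 * 2)
= 21


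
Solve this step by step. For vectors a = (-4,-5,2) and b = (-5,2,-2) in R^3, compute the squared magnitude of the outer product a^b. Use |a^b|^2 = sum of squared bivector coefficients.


a wedge b = (a1*b2 - a2*b1)*e12 + (a1*b3 - a3*b1)*e13 + (a2*b3 - a3*b2)*e23
e12 coeff: (-4)*2 - (-5)*(-5) = -8 - 25 = -33
e13 coeff: (-4)*(-2) - 2*(-5) = 8 - (-10) = 18
e23 coeff: (-5)*(-2) - 2*2 = 10 - 4 = 6
|a wedge b|^2 = (-33)^2 + 18^2 + 6^2
= 1089 + 324 + 36
= 1449


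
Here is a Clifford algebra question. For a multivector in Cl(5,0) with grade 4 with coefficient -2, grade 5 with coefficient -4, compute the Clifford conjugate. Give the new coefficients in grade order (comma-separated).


Clifford conjugate sign for grade k: (-1)^(k(k+1)/2)
Grade 4: (-1)^(4*5/2) = (-1)^10 = 1, coeff -2 -> -2
Grade 5: (-1)^(5*6/2) = (-1)^15 = -1, coeff -4 -> 4
Conjugated coefficients: -2, 4


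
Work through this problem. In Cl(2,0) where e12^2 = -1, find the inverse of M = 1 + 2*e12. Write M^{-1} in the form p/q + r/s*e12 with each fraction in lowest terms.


M = 1 + 2*e12, where e12^2 = -1.
Since M commutes with its reverse ~M = a - b*e12, M * ~M = a^2 - b^2*e12^2 = a^2 + b^2.
So M^{-1} = ~M / (a^2 + b^2) = (a - b*e12)/(a^2 + b^2).
a^2 + b^2 = 1 + 4 = 5
Scalar part = 1/5 = 1/5
Bivector coeff = -2/5 = -2/5
M^{-1} = 1/5 - 2/5*e12


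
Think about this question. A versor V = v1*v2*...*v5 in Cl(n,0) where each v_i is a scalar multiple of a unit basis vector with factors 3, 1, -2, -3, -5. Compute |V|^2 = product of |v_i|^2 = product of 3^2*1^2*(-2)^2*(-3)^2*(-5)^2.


Each vector v_i has |v_i|^2 = s_i^2
Squared scales: 3^2 = 9, 1^2 = 1, (-2)^2 = 4, (-3)^2 = 9, (-5)^2 = 25
|V|^2 = 9 * 1 * 4 * 9 * 25
= 8100


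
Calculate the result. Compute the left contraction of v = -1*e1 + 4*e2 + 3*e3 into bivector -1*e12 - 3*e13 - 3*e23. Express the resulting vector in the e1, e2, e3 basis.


Left contraction v _| B = <vB>_1 (grade-1 part of the geometric product vB).
Using e1_|e12 = e2, e2_|e12 = -e1, e1_|e13 = e3, e3_|e13 = -e1, e2_|e23 = e3, e3_|e23 = -e2:
e1 coeff: -v2*b12 - v3*b13 = -(4)*(-1) - (3)*(-3) = 13
e2 coeff: v1*b12 - v3*b23 = (-1)*(-1) - (3)*(-3) = 10
e3 coeff: v1*b13 + v2*b23 = (-1)*(-3) + (4)*(-3) = -9
v _| B = 13*e1 + 10*e2 - 9*e3


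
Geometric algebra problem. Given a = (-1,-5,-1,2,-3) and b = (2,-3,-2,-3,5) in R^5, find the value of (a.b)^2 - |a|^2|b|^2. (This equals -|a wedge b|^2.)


a . b = (-1)*2 + (-5)*(-3) + (-1)*(-2) + 2*(-3) + (-3)*5
= -2 + 15 + 2 + (-6) + (-15) = -6
|a|^2 = (-1)^2 + (-5)^2 + (-1)^2 + 2^2 + (-3)^2 = 40
|b|^2 = 2^2 + (-3)^2 + (-2)^2 + (-3)^2 + 5^2 = 51
(a.b)^2 = (-6)^2 = 36
|a|^2 * |b|^2 = 40 * 51 = 2040
Result = 36 - 2040 = -2004


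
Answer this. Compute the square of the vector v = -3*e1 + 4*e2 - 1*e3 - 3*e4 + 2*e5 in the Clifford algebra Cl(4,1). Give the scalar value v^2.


v^2 = sum of c_i^2 * e_i^2
Positive signature terms (e_i^2 = +1): (-3)^2 + 4^2 + (-1)^2 + (-3)^2 = 35
Negative signature terms (e_j^2 = -1): 2^2 = 4
v^2 = 35 - 4 = 31


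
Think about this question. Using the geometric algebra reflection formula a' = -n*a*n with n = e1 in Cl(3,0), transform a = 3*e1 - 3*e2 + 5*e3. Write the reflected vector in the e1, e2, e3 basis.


Reflection formula: a' = -n*a*n, with n = e1 (unit vector, n^2 = 1).
For reflection through hyperplane perp to e1:
The component along e1 flips sign, others stay.
a = (3, -3, 5)
a' = (-3, -3, 5)
a' = -3*e1 - 3*e2 + 5*e3


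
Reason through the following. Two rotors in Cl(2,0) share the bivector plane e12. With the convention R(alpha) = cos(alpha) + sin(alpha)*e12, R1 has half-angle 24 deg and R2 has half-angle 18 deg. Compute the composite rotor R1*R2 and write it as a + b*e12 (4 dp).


Same-plane rotors commute and their half-angles add:
R1*R2 = cos(a1 + a2) + sin(a1 + a2)*e12.
a1 + a2 = 24 + 18 = 42 deg
cos(42 deg) = 0.7431
sin(42 deg) = 0.6691
R1*R2 = 0.7431 + 0.6691*e12


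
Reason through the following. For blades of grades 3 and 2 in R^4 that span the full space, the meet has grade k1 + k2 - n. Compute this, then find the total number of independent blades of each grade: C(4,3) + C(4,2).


Meet grade = grade(A) + grade(B) - n
= 3 + 2 - 4 = 1
C(4,3) = 4
C(4,2) = 6
dim_A + dim_B = 4 + 6 = 10


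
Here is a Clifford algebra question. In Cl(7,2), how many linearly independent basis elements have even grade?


Even subalgebra dimension = 2^(n-1)
n = 7 + 2 = 9
2^(9 - 1) = 2^8 = 256
Verification: sum of C(9,k) for even k = 1 + 36 + 126 + 84 + 9 = 256
Result = 256


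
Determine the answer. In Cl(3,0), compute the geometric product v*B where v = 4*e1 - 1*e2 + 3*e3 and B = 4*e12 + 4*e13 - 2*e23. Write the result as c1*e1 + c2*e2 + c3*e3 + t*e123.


vB has grade-1 (vector) and grade-3 (trivector) parts: vB = (v _| B) + (v ^ B).
Vector part <vB>_1:
  e1: -v2*b12 - v3*b13 = -(-1)*(4) - (3)*(4) = -8
  e2: v1*b12 - v3*b23 = (4)*(4) - (3)*(-2) = 22
  e3: v1*b13 + v2*b23 = (4)*(4) + (-1)*(-2) = 18
Trivector part <vB>_3:
  e123: v1*b23 - v2*b13 + v3*b12 = (4)*(-2) - (-1)*(4) + (3)*(4) = 8
vB = -8*e1 + 22*e2 + 18*e3 + 8*e123


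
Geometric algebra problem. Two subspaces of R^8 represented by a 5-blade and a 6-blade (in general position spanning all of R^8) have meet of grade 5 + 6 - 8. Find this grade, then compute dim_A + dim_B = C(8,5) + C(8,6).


Meet grade = grade(A) + grade(B) - n
= 5 + 6 - 8 = 3
C(8,5) = 56
C(8,6) = 28
dim_A + dim_B = 56 + 28 = 84


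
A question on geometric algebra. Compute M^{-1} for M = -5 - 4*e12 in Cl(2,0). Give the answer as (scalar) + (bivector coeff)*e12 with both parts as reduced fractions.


M = -5 - 4*e12, where e12^2 = -1.
Since M commutes with its reverse ~M = a - b*e12, M * ~M = a^2 - b^2*e12^2 = a^2 + b^2.
So M^{-1} = ~M / (a^2 + b^2) = (a - b*e12)/(a^2 + b^2).
a^2 + b^2 = 25 + 16 = 41
Scalar part = -5/41 = -5/41
Bivector coeff = 4/41 = 4/41
M^{-1} = -5/41 + 4/41*e12


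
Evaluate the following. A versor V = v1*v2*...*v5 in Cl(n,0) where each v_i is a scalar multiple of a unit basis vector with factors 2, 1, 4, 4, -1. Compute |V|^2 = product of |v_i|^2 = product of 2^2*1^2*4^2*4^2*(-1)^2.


Each vector v_i has |v_i|^2 = s_i^2
Squared scales: 2^2 = 4, 1^2 = 1, 4^2 = 16, 4^2 = 16, (-1)^2 = 1
|V|^2 = 4 * 1 * 16 * 16 * 1
= 1024


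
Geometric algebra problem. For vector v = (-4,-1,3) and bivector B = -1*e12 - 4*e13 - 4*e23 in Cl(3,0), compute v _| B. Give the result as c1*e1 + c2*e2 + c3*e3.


Left contraction v _| B = <vB>_1 (grade-1 part of the geometric product vB).
Using e1_|e12 = e2, e2_|e12 = -e1, e1_|e13 = e3, e3_|e13 = -e1, e2_|e23 = e3, e3_|e23 = -e2:
e1 coeff: -v2*b12 - v3*b13 = -(-1)*(-1) - (3)*(-4) = 11
e2 coeff: v1*b12 - v3*b23 = (-4)*(-1) - (3)*(-4) = 16
e3 coeff: v1*b13 + v2*b23 = (-4)*(-4) + (-1)*(-4) = 20
v _| B = 11*e1 + 16*e2 + 20*e3
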